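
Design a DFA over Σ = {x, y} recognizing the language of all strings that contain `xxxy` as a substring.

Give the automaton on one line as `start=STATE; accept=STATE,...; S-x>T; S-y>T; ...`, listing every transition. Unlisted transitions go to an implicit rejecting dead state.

start=S0; accept=S4; S0-x>S1; S0-y>S0; S1-x>S2; S1-y>S0; S2-x>S3; S2-y>S0; S3-x>S3; S3-y>S4; S4-x>S4; S4-y>S4

States S0..S3 record the length of the longest prefix of `xxxy` that matches the current input suffix. Reaching S4 means `xxxy` has been seen, and we stay there forever. Accept from S4.
5 states suffice.
        x   y  
>  S0   S1  S0 
   S1   S2  S0 
   S2   S3  S0 
   S3   S3  S4 
 * S4   S4  S4 
(> = start, * = accepting)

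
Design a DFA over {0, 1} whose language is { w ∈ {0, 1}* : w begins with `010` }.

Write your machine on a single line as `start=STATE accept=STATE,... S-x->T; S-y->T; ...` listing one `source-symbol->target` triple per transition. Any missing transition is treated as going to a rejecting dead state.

start=s0; accept=s3; s0-0->s1; s0-1->s4; s1-0->s4; s1-1->s2; s2-0->s3; s2-1->s4; s3-0->s3; s3-1->s3; s4-0->s4; s4-1->s4

Walk along `010` while the input agrees: from s0 take `0` to s1, and so on. Any deviation drops to the rejecting sink s4. Once s3 is reached the prefix is confirmed and every continuation is accepted.
5 states suffice.
        0   1  
>  s0   s1  s4 
   s1   s4  s2 
   s2   s3  s4 
 * s3   s3  s3 
   s4   s4  s4 
(> = start, * = accepting)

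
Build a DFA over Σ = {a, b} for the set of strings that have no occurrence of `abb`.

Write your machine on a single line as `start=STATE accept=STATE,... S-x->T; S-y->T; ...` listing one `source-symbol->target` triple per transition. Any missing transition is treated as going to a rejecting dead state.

start=s0; accept=s0,s1,s2; s0-a->s1; s0-b->s0; s1-a->s1; s1-b->s2; s2-a->s1; s2-b->s3; s3-a->s3; s3-b->s3

Track partial matches of the forbidden pattern `abb`. State s3 is a dead state reached once `abb` has occurred; every other state accepts. s0 means no part of `abb` is currently matched.
4 states suffice.
        a   b  
>* s0   s1  s0 
 * s1   s1  s2 
 * s2   s1  s3 
   s3   s3  s3 
(> = start, * = accepting)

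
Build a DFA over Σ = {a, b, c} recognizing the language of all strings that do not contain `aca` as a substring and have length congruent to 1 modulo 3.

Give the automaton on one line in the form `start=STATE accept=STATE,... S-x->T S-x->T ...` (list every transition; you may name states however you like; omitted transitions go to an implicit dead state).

Build one automaton per condition and run them in lockstep. One (4 states) tracks partial matches of the forbidden pattern `aca`; the other (3 states) tracks the input length modulo 3. Each combined state is a pair, one component from each; accept when both components accept. Minimizing collapses redundant product states.
10 states suffice.
        a   b   c  
>  q0   q1  q2  q2 
 * q1   q3  q4  q5 
 * q2   q3  q4  q4 
   q3   q6  q0  q7 
   q4   q6  q0  q0 
   q5   q8  q0  q0 
   q6   q1  q2  q9 
   q7   q8  q2  q2 
   q8   q8  q8  q8 
 * q9   q8  q4  q4 
(> = start, * = accepting)

start=q0 accept=q1,q2,q9 q0-a->q1 q0-b->q2 q0-c->q2 q1-a->q3 q1-b->q4 q1-c->q5 q2-a->q3 q2-b->q4 q2-c->q4 q3-a->q6 q3-b->q0 q3-c->q7 q4-a->q6 q4-b->q0 q4-c->q0 q5-a->q8 q5-b->q0 q5-c->q0 q6-a->q1 q6-b->q2 q6-c->q9 q7-a->q8 q7-b->q2 q7-c->q2 q8-a->q8 q8-b->q8 q8-c->q8 q9-a->q8 q9-b->q4 q9-c->q4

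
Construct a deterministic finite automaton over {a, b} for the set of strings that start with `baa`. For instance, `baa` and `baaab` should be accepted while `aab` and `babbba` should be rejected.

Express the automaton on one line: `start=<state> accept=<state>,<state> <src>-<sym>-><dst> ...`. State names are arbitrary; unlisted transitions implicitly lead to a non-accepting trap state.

start=S0 accept=S3 S0-a->S4 S0-b->S1 S1-a->S2 S1-b->S4 S2-a->S3 S2-b->S4 S3-a->S3 S3-b->S3 S4-a->S4 S4-b->S4

Walk along `baa` while the input agrees: from S0 take `b` to S1, and so on. Any deviation drops to the rejecting sink S4. Once S3 is reached the prefix is confirmed and every continuation is accepted.
With 5 states:
        a   b  
>  S0   S4  S1 
   S1   S2  S4 
   S2   S3  S4 
 * S3   S3  S3 
   S4   S4  S4 
(> = start, * = accepting)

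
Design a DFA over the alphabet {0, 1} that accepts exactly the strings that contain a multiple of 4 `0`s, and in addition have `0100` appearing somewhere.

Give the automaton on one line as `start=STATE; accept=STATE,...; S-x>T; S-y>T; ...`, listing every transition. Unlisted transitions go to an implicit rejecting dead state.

Run two small machines in parallel and take their product. One (4 states) tracks the count of `0`s modulo 4; the other (5 states) tracks whether and how much of `0100` has been seen. Each combined state is a pair, one component from each; accept when both components accept.
A 20-state machine:
          0    1  
>  q0     q1   q0 
   q1     q2   q3 
   q2     q4   q5 
   q3     q6   q7 
   q4     q8   q9 
   q5    q10  q11 
   q6    q12   q5 
   q7     q2   q7 
   q8     q1  q13 
   q9    q14  q15 
   q10   q16   q9 
   q11    q4  q11 
   q12   q16  q12 
   q13   q17   q0 
   q14   q18  q13 
   q15    q8  q15 
 * q16   q18  q16 
   q17   q19   q3 
   q18   q19  q18 
   q19   q12  q19 
(> = start, * = accepting)

start=q0; accept=q16; q0-0>q1; q0-1>q0; q1-0>q2; q1-1>q3; q2-0>q4; q2-1>q5; q3-0>q6; q3-1>q7; q4-0>q8; q4-1>q9; q5-0>q10; q5-1>q11; q6-0>q12; q6-1>q5; q7-0>q2; q7-1>q7; q8-0>q1; q8-1>q13; q9-0>q14; q9-1>q15; q10-0>q16; q10-1>q9; q11-0>q4; q11-1>q11; q12-0>q16; q12-1>q12; q13-0>q17; q13-1>q0; q14-0>q18; q14-1>q13; q15-0>q8; q15-1>q15; q16-0>q18; q16-1>q16; q17-0>q19; q17-1>q3; q18-0>q19; q18-1>q18; q19-0>q12; q19-1>q19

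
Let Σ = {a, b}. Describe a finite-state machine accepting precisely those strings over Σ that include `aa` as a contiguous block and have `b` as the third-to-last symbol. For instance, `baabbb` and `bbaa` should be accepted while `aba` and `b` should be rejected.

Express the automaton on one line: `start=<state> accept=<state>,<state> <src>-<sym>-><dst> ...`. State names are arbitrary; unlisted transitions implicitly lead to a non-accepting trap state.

Run two small machines in parallel and take their product. One (3 states) tracks whether and how much of `aa` has been seen; the other (15 states) tracks the last 3 symbols read. Each combined state is a pair, one component from each; accept when both components accept.
20 states suffice.
          a    b  
>  q0     q1   q2 
   q1     q3   q4 
   q2     q5   q6 
   q3     q7   q8 
   q4     q9  q10 
   q5    q11  q12 
   q6    q13  q14 
   q7     q7   q8 
   q8    q15  q16 
   q9    q11  q12 
   q10   q13  q14 
 * q11    q7   q8 
   q12    q9  q10 
   q13   q11  q12 
   q14   q13  q14 
   q15   q11  q17 
   q16   q18  q19 
 * q17   q15  q16 
 * q18   q11  q17 
 * q19   q18  q19 
(> = start, * = accepting)

start=q0 accept=q11,q17,q18,q19 q0-a->q1 q0-b->q2 q1-a->q3 q1-b->q4 q2-a->q5 q2-b->q6 q3-a->q7 q3-b->q8 q4-a->q9 q4-b->q10 q5-a->q11 q5-b->q12 q6-a->q13 q6-b->q14 q7-a->q7 q7-b->q8 q8-a->q15 q8-b->q16 q9-a->q11 q9-b->q12 q10-a->q13 q10-b->q14 q11-a->q7 q11-b->q8 q12-a->q9 q12-b->q10 q13-a->q11 q13-b->q12 q14-a->q13 q14-b->q14 q15-a->q11 q15-b->q17 q16-a->q18 q16-b->q19 q17-a->q15 q17-b->q16 q18-a->q11 q18-b->q17 q19-a->q18 q19-b->q19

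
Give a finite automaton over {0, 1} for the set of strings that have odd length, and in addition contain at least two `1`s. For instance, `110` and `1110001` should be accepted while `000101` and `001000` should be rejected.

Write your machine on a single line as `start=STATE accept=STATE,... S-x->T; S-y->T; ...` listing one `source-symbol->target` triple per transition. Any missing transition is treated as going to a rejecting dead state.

Run two small machines in parallel and take their product. The first has 2 states tracking the input length modulo 2; the second has 4 states tracking the count of `1`s, saturating at 3. A product state is a pair (one from each), accepting exactly when both do. After merging equivalent states the machine shrinks.
With 6 states:
        0   1  
>  s0   s1  s2 
   s1   s0  s3 
   s2   s3  s4 
   s3   s2  s5 
   s4   s5  s5 
 * s5   s4  s4 
(> = start, * = accepting)

start=s0; accept=s5; s0-0->s1; s0-1->s2; s1-0->s0; s1-1->s3; s2-0->s3; s2-1->s4; s3-0->s2; s3-1->s5; s4-0->s5; s4-1->s5; s5-0->s4; s5-1->s4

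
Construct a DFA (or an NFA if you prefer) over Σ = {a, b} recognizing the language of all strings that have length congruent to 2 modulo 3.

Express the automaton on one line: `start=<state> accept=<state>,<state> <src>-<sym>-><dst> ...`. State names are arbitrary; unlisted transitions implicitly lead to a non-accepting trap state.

start=S0 accept=S2 S0-a->S1 S0-b->S1 S1-a->S2 S1-b->S2 S2-a->S0 S2-b->S0

Only the length mod 3 matters, so use a 3-cycle: from any state, every input symbol moves to the next state, wrapping S2 back to S0. Mark S2 accepting.
A 3-state machine:
        a   b  
>  S0   S1  S1 
   S1   S2  S2 
 * S2   S0  S0 
(> = start, * = accepting)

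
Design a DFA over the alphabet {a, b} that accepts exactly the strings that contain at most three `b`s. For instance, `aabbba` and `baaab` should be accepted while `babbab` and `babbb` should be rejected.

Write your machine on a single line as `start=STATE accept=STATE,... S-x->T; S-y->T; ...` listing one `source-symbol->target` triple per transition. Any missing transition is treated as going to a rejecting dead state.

start=q0; accept=q0,q1,q2,q3; q0-a->q0; q0-b->q1; q1-a->q1; q1-b->q2; q2-a->q2; q2-b->q3; q3-a->q3; q3-b->q4; q4-a->q4; q4-b->q4

Only the number of `b`s matters, and only up to 4. Make a chain q0 → q1 → q2 → q3 → q4 advanced by each `b` (with q4 absorbing); every other symbol self-loops. The accepting set is {q0, q1, q2, q3}.
With 5 states:
        a   b  
>* q0   q0  q1 
 * q1   q1  q2 
 * q2   q2  q3 
 * q3   q3  q4 
   q4   q4  q4 
(> = start, * = accepting)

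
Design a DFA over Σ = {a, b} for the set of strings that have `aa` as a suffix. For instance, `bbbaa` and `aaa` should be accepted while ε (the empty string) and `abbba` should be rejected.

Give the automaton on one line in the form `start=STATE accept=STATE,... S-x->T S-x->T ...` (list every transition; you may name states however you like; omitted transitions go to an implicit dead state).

Let each state record the length of the longest suffix of the input read so far that is also a prefix of `aa`. S1 means the last symbol is `a`; S2 means the last 2 symbols are `aa`. Accept only at S2, where the string currently ends in `aa`.
With 3 states:
        a   b  
>  S0   S1  S0 
   S1   S2  S0 
 * S2   S2  S0 
(> = start, * = accepting)

start=S0 accept=S2 S0-a->S1 S0-b->S0 S1-a->S2 S1-b->S0 S2-a->S2 S2-b->S0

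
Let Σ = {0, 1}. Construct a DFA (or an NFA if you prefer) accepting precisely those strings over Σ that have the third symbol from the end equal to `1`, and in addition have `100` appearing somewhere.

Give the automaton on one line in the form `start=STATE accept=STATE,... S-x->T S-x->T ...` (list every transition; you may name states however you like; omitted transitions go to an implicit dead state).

Handle the two conditions separately and then intersect. The first has 15 states tracking the last 3 symbols read; the second has 4 states tracking whether and how much of `100` has been seen. A product state is a pair (one from each), accepting exactly when both do.
22 states suffice.
          0    1  
>  s0     s1   s2 
   s1     s3   s4 
   s2     s5   s6 
   s3     s7   s8 
   s4     s9  s10 
   s5    s11  s12 
   s6    s13  s14 
   s7     s7   s8 
   s8     s9  s10 
   s9    s11  s12 
   s10   s13  s14 
 * s11   s15  s16 
   s12    s9  s10 
   s13   s11  s12 
   s14   s13  s14 
   s15   s15  s16 
   s16   s17  s18 
   s17   s11  s19 
   s18   s20  s21 
 * s19   s17  s18 
 * s20   s11  s19 
 * s21   s20  s21 
(> = start, * = accepting)

start=s0 accept=s11,s19,s20,s21 s0-0->s1 s0-1->s2 s1-0->s3 s1-1->s4 s2-0->s5 s2-1->s6 s3-0->s7 s3-1->s8 s4-0->s9 s4-1->s10 s5-0->s11 s5-1->s12 s6-0->s13 s6-1->s14 s7-0->s7 s7-1->s8 s8-0->s9 s8-1->s10 s9-0->s11 s9-1->s12 s10-0->s13 s10-1->s14 s11-0->s15 s11-1->s16 s12-0->s9 s12-1->s10 s13-0->s11 s13-1->s12 s14-0->s13 s14-1->s14 s15-0->s15 s15-1->s16 s16-0->s17 s16-1->s18 s17-0->s11 s17-1->s19 s18-0->s20 s18-1->s21 s19-0->s17 s19-1->s18 s20-0->s11 s20-1->s19 s21-0->s20 s21-1->s21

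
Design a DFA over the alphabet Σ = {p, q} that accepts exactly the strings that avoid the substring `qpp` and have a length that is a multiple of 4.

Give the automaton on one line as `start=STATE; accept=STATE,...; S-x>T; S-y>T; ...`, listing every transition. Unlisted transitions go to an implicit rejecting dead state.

Build one automaton per condition and run them in lockstep. The first has 4 states tracking partial matches of the forbidden pattern `qpp`; the second has 4 states tracking the input length modulo 4. A product state is a pair (one from each), accepting exactly when both do.
16 states suffice.
       p  q 
>* A   B  C 
   B   D  E 
   C   F  E 
   D   G  H 
   E   I  H 
   F   J  H 
   G   A  K 
   H   L  K 
   I   M  K 
   J   M  M 
 * K   N  C 
 * L   O  C 
   M   O  O 
   N   P  E 
   O   P  P 
   P   J  J 
(> = start, * = accepting)

start=A; accept=A,K,L; A-p>B; A-q>C; B-p>D; B-q>E; C-p>F; C-q>E; D-p>G; D-q>H; E-p>I; E-q>H; F-p>J; F-q>H; G-p>A; G-q>K; H-p>L; H-q>K; I-p>M; I-q>K; J-p>M; J-q>M; K-p>N; K-q>C; L-p>O; L-q>C; M-p>O; M-q>O; N-p>P; N-q>E; O-p>P; O-q>P; P-p>J; P-q>J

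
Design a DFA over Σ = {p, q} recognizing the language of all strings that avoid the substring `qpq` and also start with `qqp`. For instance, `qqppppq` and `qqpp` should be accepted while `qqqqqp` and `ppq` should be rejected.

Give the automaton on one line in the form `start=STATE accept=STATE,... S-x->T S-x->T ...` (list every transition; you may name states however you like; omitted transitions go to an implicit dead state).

start=S0 accept=S4,S5,S6 S0-p->S1 S0-q->S2 S1-p->S1 S1-q->S1 S2-p->S1 S2-q->S3 S3-p->S4 S3-q->S1 S4-p->S5 S4-q->S1 S5-p->S5 S5-q->S6 S6-p->S4 S6-q->S6

Handle the two conditions separately and then intersect. One (4 states) tracks partial matches of the forbidden pattern `qpq`; the other (5 states) tracks whether the input so far still matches the prefix `qqp`. Each combined state is a pair, one component from each; accept when both components accept. Equivalent product states are then merged.
7 states suffice.
        p   q  
>  S0   S1  S2 
   S1   S1  S1 
   S2   S1  S3 
   S3   S4  S1 
 * S4   S5  S1 
 * S5   S5  S6 
 * S6   S4  S6 
(> = start, * = accepting)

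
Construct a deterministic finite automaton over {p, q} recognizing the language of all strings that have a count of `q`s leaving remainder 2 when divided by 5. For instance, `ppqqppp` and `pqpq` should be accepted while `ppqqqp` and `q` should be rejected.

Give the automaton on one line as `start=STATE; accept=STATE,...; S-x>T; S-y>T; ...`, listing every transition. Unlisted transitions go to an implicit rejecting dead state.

start=s0; accept=s2; s0-p>s0; s0-q>s1; s1-p>s1; s1-q>s2; s2-p>s2; s2-q>s3; s3-p>s3; s3-q>s4; s4-p>s4; s4-q>s0

Keep the running count of `q`s modulo 5: each `q` advances along the cycle s0 → s1 → s2 → s3 → s4 → s0 while other symbols loop. Accept at s2.
With 5 states:
        p   q  
>  s0   s0  s1 
   s1   s1  s2 
 * s2   s2  s3 
   s3   s3  s4 
   s4   s4  s0 
(> = start, * = accepting)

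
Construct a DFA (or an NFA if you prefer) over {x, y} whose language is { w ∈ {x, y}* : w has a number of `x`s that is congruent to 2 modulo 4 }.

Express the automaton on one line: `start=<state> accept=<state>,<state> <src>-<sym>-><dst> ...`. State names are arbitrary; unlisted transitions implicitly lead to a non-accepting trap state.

Keep the running count of `x`s modulo 4: each `x` advances along the cycle q0 → q1 → q2 → q3 → q0 while other symbols loop. Accept at q2.
A 4-state machine:
        x   y  
>  q0   q1  q0 
   q1   q2  q1 
 * q2   q3  q2 
   q3   q0  q3 
(> = start, * = accepting)

start=q0 accept=q2 q0-x->q1 q0-y->q0 q1-x->q2 q1-y->q1 q2-x->q3 q2-y->q2 q3-x->q0 q3-y->q3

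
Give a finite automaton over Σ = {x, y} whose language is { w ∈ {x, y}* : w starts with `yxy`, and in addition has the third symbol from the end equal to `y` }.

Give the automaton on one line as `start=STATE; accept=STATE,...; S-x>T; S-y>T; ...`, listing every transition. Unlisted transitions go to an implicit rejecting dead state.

Run two small machines in parallel and take their product. One (5 states) tracks whether the input so far still matches the prefix `yxy`; the other (15 states) tracks the last 3 symbols read. Each combined state is a pair, one component from each; accept when both components accept. Equivalent product states are then merged.
12 states suffice.
       x  y 
>  A   B  C 
   B   B  B 
   C   D  B 
   D   B  E 
 * E   F  G 
   F   H  E 
   G   I  J 
 * H   K  L 
 * I   H  E 
 * J   I  J 
   K   K  L 
   L   F  G 
(> = start, * = accepting)

start=A; accept=E,H,I,J; A-x>B; A-y>C; B-x>B; B-y>B; C-x>D; C-y>B; D-x>B; D-y>E; E-x>F; E-y>G; F-x>H; F-y>E; G-x>I; G-y>J; H-x>K; H-y>L; I-x>H; I-y>E; J-x>I; J-y>J; K-x>K; K-y>L; L-x>F; L-y>G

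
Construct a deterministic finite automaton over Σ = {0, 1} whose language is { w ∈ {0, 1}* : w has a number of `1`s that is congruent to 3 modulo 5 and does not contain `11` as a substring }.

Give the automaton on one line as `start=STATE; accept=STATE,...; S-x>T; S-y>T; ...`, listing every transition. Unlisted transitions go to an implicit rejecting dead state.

Run two small machines in parallel and take their product. The first has 5 states tracking the count of `1`s modulo 5; the second has 3 states tracking partial matches of the forbidden pattern `11`. A product state is a pair (one from each), accepting exactly when both do.
15 states suffice.
          0    1  
>  S0     S0   S1 
   S1     S2   S3 
   S2     S2   S4 
   S3     S3   S5 
   S4     S6   S5 
   S5     S5   S7 
   S6     S6   S8 
   S7     S7   S9 
 * S8    S10   S7 
   S9     S9  S11 
 * S10   S10  S12 
   S11   S11   S3 
   S12   S13   S9 
   S13   S13  S14 
   S14    S0  S11 
(> = start, * = accepting)

start=S0; accept=S8,S10; S0-0>S0; S0-1>S1; S1-0>S2; S1-1>S3; S2-0>S2; S2-1>S4; S3-0>S3; S3-1>S5; S4-0>S6; S4-1>S5; S5-0>S5; S5-1>S7; S6-0>S6; S6-1>S8; S7-0>S7; S7-1>S9; S8-0>S10; S8-1>S7; S9-0>S9; S9-1>S11; S10-0>S10; S10-1>S12; S11-0>S11; S11-1>S3; S12-0>S13; S12-1>S9; S13-0>S13; S13-1>S14; S14-0>S0; S14-1>S11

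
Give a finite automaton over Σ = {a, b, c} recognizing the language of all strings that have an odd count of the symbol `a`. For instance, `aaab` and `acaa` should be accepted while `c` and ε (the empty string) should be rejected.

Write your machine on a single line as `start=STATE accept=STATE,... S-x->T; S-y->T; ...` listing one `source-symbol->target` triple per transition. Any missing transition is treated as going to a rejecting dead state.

The only thing that matters is how many `a`s have appeared, reduced mod 2. Use one state per residue: S0 for 0, …, S1 for 1. Reading `a` moves to the next residue; anything else stays put. S1 is accepting.
        a   b   c  
>  S0   S1  S0  S0 
 * S1   S0  S1  S1 
(> = start, * = accepting)

start=S0; accept=S1; S0-a->S1; S0-b->S0; S0-c->S0; S1-a->S0; S1-b->S1; S1-c->S1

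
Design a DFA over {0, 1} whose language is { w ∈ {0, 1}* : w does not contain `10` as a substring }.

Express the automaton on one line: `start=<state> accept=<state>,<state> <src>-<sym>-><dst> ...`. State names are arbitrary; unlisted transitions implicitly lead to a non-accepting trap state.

Track partial matches of the forbidden pattern `10`. State q2 is a dead state reached once `10` has occurred; every other state accepts. q0 means no part of `10` is currently matched.
        0   1  
>* q0   q0  q1 
 * q1   q2  q1 
   q2   q2  q2 
(> = start, * = accepting)

start=q0 accept=q0,q1 q0-0->q0 q0-1->q1 q1-0->q2 q1-1->q1 q2-0->q2 q2-1->q2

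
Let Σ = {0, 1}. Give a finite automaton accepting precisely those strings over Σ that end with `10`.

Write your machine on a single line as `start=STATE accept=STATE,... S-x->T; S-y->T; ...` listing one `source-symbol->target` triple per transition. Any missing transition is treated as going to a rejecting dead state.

start=q0; accept=q2; q0-0->q0; q0-1->q1; q1-0->q2; q1-1->q1; q2-0->q0; q2-1->q1

Remember how much of `10` the current input suffix matches. State q0 means no match yet; q1 means the last symbol is `1`; q2 means the last 2 symbols are `10`. Only q2 accepts. On a mismatch, fall back to the longest proper suffix that is still a prefix of `10`.
3 states suffice.
        0   1  
>  q0   q0  q1 
   q1   q2  q1 
 * q2   q0  q1 
(> = start, * = accepting)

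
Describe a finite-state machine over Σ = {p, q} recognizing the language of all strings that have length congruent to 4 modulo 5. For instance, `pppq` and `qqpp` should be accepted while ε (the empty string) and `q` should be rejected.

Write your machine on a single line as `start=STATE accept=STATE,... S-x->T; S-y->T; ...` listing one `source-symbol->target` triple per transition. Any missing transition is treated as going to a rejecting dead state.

start=A; accept=E; A-p->B; A-q->B; B-p->C; B-q->C; C-p->D; C-q->D; D-p->E; D-q->E; E-p->A; E-q->A

Count input length modulo 5: every symbol advances one step around the cycle A → B → C → D → E → A. Accept at E.
       p  q 
>  A   B  B 
   B   C  C 
   C   D  D 
   D   E  E 
 * E   A  A 
(> = start, * = accepting)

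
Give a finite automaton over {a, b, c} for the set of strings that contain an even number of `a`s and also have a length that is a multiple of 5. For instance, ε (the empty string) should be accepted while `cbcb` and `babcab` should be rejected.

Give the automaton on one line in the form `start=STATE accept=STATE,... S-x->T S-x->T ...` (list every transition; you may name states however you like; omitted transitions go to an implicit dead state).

Handle the two conditions separately and then intersect. The first has 2 states tracking the count of `a`s modulo 2; the second has 5 states tracking the input length modulo 5. A product state is a pair (one from each), accepting exactly when both do.
10 states suffice.
        a   b   c  
>* S0   S1  S2  S2 
   S1   S3  S4  S4 
   S2   S4  S3  S3 
   S3   S5  S6  S6 
   S4   S6  S5  S5 
   S5   S7  S8  S8 
   S6   S8  S7  S7 
   S7   S9  S0  S0 
   S8   S0  S9  S9 
   S9   S2  S1  S1 
(> = start, * = accepting)

start=S0 accept=S0 S0-a->S1 S0-b->S2 S0-c->S2 S1-a->S3 S1-b->S4 S1-c->S4 S2-a->S4 S2-b->S3 S2-c->S3 S3-a->S5 S3-b->S6 S3-c->S6 S4-a->S6 S4-b->S5 S4-c->S5 S5-a->S7 S5-b->S8 S5-c->S8 S6-a->S8 S6-b->S7 S6-c->S7 S7-a->S9 S7-b->S0 S7-c->S0 S8-a->S0 S8-b->S9 S8-c->S9 S9-a->S2 S9-b->S1 S9-c->S1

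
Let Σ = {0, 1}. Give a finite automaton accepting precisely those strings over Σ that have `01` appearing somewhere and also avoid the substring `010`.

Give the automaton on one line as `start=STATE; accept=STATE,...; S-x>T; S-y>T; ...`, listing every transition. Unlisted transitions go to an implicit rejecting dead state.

start=S0; accept=S2,S4,S5; S0-0>S1; S0-1>S0; S1-0>S1; S1-1>S2; S2-0>S3; S2-1>S4; S3-0>S3; S3-1>S3; S4-0>S5; S4-1>S4; S5-0>S5; S5-1>S2

Handle the two conditions separately and then intersect. One (3 states) tracks whether and how much of `01` has been seen; the other (4 states) tracks partial matches of the forbidden pattern `010`. Each combined state is a pair, one component from each; accept when both components accept.
6 states suffice.
        0   1  
>  S0   S1  S0 
   S1   S1  S2 
 * S2   S3  S4 
   S3   S3  S3 
 * S4   S5  S4 
 * S5   S5  S2 
(> = start, * = accepting)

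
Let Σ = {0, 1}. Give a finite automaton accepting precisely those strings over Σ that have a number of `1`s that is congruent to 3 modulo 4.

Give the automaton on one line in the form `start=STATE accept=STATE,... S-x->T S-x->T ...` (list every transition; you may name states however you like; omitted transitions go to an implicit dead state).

start=A accept=D A-0->A A-1->B B-0->B B-1->C C-0->C C-1->D D-0->D D-1->A

Keep the running count of `1`s modulo 4: each `1` advances along the cycle A → B → C → D → A while other symbols loop. Accept at D.
4 states suffice.
       0  1 
>  A   A  B 
   B   B  C 
   C   C  D 
 * D   D  A 
(> = start, * = accepting)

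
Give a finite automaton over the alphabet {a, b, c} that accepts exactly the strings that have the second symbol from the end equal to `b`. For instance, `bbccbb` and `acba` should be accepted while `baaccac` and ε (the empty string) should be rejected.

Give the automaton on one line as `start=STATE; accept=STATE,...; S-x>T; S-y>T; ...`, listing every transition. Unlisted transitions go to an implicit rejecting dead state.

start=s0; accept=s7,s8,s9; s0-a>s1; s0-b>s2; s0-c>s3; s1-a>s4; s1-b>s5; s1-c>s6; s2-a>s7; s2-b>s8; s2-c>s9; s3-a>s10; s3-b>s11; s3-c>s12; s4-a>s4; s4-b>s5; s4-c>s6; s5-a>s7; s5-b>s8; s5-c>s9; s6-a>s10; s6-b>s11; s6-c>s12; s7-a>s4; s7-b>s5; s7-c>s6; s8-a>s7; s8-b>s8; s8-c>s9; s9-a>s10; s9-b>s11; s9-c>s12; s10-a>s4; s10-b>s5; s10-c>s6; s11-a>s7; s11-b>s8; s11-c>s9; s12-a>s10; s12-b>s11; s12-c>s12

Because acceptance depends on a position counted from the end, the machine has to buffer the most recent 2 symbols. Make each state the string of the last up-to-2 symbols read; on input `x` shift the window left and append `x`. Accept when the buffered window has length 2 and begins with `b`.
          a    b    c  
>  s0     s1   s2   s3 
   s1     s4   s5   s6 
   s2     s7   s8   s9 
   s3    s10  s11  s12 
   s4     s4   s5   s6 
   s5     s7   s8   s9 
   s6    s10  s11  s12 
 * s7     s4   s5   s6 
 * s8     s7   s8   s9 
 * s9    s10  s11  s12 
   s10    s4   s5   s6 
   s11    s7   s8   s9 
   s12   s10  s11  s12 
(> = start, * = accepting)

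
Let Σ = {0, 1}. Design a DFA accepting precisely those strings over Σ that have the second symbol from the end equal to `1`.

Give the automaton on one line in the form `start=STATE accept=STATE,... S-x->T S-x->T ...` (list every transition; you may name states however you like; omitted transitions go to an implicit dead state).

A DFA must remember the last 2 symbols (since which symbol is second-to-last isn't known until the input ends). Use one state per possible window of the last ≤2 symbols; accept from those whose window starts with `1`.
7 states suffice.
        0   1  
>  q0   q1  q2 
   q1   q3  q4 
   q2   q5  q6 
   q3   q3  q4 
   q4   q5  q6 
 * q5   q3  q4 
 * q6   q5  q6 
(> = start, * = accepting)

start=q0 accept=q5,q6 q0-0->q1 q0-1->q2 q1-0->q3 q1-1->q4 q2-0->q5 q2-1->q6 q3-0->q3 q3-1->q4 q4-0->q5 q4-1->q6 q5-0->q3 q5-1->q4 q6-0->q5 q6-1->q6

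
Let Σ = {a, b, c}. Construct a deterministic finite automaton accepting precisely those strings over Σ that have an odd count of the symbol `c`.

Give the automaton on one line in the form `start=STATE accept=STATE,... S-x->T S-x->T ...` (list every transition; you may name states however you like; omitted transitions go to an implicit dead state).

start=q0 accept=q1 q0-a->q0 q0-b->q0 q0-c->q1 q1-a->q1 q1-b->q1 q1-c->q0

The only thing that matters is how many `c`s have appeared, reduced mod 2. Use one state per residue: q0 for 0, …, q1 for 1. Reading `c` moves to the next residue; anything else stays put. q1 is accepting.
A 2-state machine:
        a   b   c  
>  q0   q0  q0  q1 
 * q1   q1  q1  q0 
(> = start, * = accepting)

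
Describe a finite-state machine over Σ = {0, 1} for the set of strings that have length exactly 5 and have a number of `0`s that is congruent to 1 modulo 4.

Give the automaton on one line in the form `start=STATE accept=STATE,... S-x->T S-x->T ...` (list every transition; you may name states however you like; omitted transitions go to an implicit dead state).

Build one automaton per condition and run them in lockstep. The first has 7 states tracking the input length, saturating at 6; the second has 4 states tracking the count of `0`s modulo 4. A product state is a pair (one from each), accepting exactly when both do. After merging equivalent states the machine shrinks.
With 13 states:
       0  1 
>  A   B  C 
   B   D  E 
   C   E  F 
   D   G  H 
   E   H  I 
   F   I  J 
   G   K  H 
   H   H  H 
   I   H  L 
   J   L  K 
   K   M  H 
   L   H  M 
 * M   H  H 
(> = start, * = accepting)

start=A accept=M A-0->B A-1->C B-0->D B-1->E C-0->E C-1->F D-0->G D-1->H E-0->H E-1->I F-0->I F-1->J G-0->K G-1->H H-0->H H-1->H I-0->H I-1->L J-0->L J-1->K K-0->M K-1->H L-0->H L-1->M M-0->H M-1->H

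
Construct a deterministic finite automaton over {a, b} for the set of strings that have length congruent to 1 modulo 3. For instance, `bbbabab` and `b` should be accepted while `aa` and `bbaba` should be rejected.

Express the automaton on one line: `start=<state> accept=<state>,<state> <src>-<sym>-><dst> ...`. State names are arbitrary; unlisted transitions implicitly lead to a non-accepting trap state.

start=s0 accept=s1 s0-a->s1 s0-b->s1 s1-a->s2 s1-b->s2 s2-a->s0 s2-b->s0

Only the length mod 3 matters, so use a 3-cycle: from any state, every input symbol moves to the next state, wrapping s2 back to s0. Mark s1 accepting.
3 states suffice.
        a   b  
>  s0   s1  s1 
 * s1   s2  s2 
   s2   s0  s0 
(> = start, * = accepting)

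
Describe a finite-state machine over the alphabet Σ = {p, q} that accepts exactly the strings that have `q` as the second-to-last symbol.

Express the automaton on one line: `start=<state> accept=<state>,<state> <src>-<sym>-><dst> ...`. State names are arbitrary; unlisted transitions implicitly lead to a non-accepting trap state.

A DFA must remember the last 2 symbols (since which symbol is second-to-last isn't known until the input ends). Use one state per possible window of the last ≤2 symbols; accept from those whose window starts with `q`.
7 states suffice.
        p   q  
>  S0   S1  S2 
   S1   S3  S4 
   S2   S5  S6 
   S3   S3  S4 
   S4   S5  S6 
 * S5   S3  S4 
 * S6   S5  S6 
(> = start, * = accepting)

start=S0 accept=S5,S6 S0-p->S1 S0-q->S2 S1-p->S3 S1-q->S4 S2-p->S5 S2-q->S6 S3-p->S3 S3-q->S4 S4-p->S5 S4-q->S6 S5-p->S3 S5-q->S4 S6-p->S5 S6-q->S6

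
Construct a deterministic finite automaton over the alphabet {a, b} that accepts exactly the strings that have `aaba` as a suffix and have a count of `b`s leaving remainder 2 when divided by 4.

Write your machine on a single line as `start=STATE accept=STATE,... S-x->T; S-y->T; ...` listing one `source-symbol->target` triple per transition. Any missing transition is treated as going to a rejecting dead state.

Handle the two conditions separately and then intersect. The first has 5 states tracking how much of the suffix `aaba` has currently been matched; the second has 4 states tracking the count of `b`s modulo 4. A product state is a pair (one from each), accepting exactly when both do. After merging equivalent states the machine shrinks.
8 states suffice.
        a   b  
>  S0   S0  S1 
   S1   S2  S3 
   S2   S4  S3 
   S3   S3  S5 
   S4   S4  S6 
   S5   S5  S0 
   S6   S7  S5 
 * S7   S3  S5 
(> = start, * = accepting)

start=S0; accept=S7; S0-a->S0; S0-b->S1; S1-a->S2; S1-b->S3; S2-a->S4; S2-b->S3; S3-a->S3; S3-b->S5; S4-a->S4; S4-b->S6; S5-a->S5; S5-b->S0; S6-a->S7; S6-b->S5; S7-a->S3; S7-b->S5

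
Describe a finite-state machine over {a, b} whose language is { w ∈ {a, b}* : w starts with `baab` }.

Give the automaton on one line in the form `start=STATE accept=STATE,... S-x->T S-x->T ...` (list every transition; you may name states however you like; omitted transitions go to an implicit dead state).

Check the first 4 symbols one by one: s0 through s3 record how many have matched `baab` so far; any wrong symbol goes to the dead state s5. After all 4 match we enter the accepting sink s4.
With 6 states:
        a   b  
>  s0   s5  s1 
   s1   s2  s5 
   s2   s3  s5 
   s3   s5  s4 
 * s4   s4  s4 
   s5   s5  s5 
(> = start, * = accepting)

start=s0 accept=s4 s0-a->s5 s0-b->s1 s1-a->s2 s1-b->s5 s2-a->s3 s2-b->s5 s3-a->s5 s3-b->s4 s4-a->s4 s4-b->s4 s5-a->s5 s5-b->s5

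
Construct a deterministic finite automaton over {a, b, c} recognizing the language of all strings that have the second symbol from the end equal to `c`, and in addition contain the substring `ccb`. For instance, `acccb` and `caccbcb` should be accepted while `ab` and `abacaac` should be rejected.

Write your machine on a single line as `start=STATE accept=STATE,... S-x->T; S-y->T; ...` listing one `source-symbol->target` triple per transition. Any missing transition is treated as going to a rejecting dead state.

Handle the two conditions separately and then intersect. One (13 states) tracks the last 2 symbols read; the other (4 states) tracks whether and how much of `ccb` has been seen. Each combined state is a pair, one component from each; accept when both components accept.
With 22 states:
          a    b    c  
>  q0     q1   q2   q3 
   q1     q4   q5   q6 
   q2     q7   q8   q9 
   q3    q10  q11  q12 
   q4     q4   q5   q6 
   q5     q7   q8   q9 
   q6    q10  q11  q12 
   q7     q4   q5   q6 
   q8     q7   q8   q9 
   q9    q10  q11  q12 
   q10    q4   q5   q6 
   q11    q7   q8   q9 
   q12   q10  q13  q12 
 * q13   q14  q15  q16 
   q14   q17  q18  q19 
   q15   q14  q15  q16 
   q16   q20  q13  q21 
   q17   q17  q18  q19 
   q18   q14  q15  q16 
   q19   q20  q13  q21 
 * q20   q17  q18  q19 
 * q21   q20  q13  q21 
(> = start, * = accepting)

start=q0; accept=q13,q20,q21; q0-a->q1; q0-b->q2; q0-c->q3; q1-a->q4; q1-b->q5; q1-c->q6; q2-a->q7; q2-b->q8; q2-c->q9; q3-a->q10; q3-b->q11; q3-c->q12; q4-a->q4; q4-b->q5; q4-c->q6; q5-a->q7; q5-b->q8; q5-c->q9; q6-a->q10; q6-b->q11; q6-c->q12; q7-a->q4; q7-b->q5; q7-c->q6; q8-a->q7; q8-b->q8; q8-c->q9; q9-a->q10; q9-b->q11; q9-c->q12; q10-a->q4; q10-b->q5; q10-c->q6; q11-a->q7; q11-b->q8; q11-c->q9; q12-a->q10; q12-b->q13; q12-c->q12; q13-a->q14; q13-b->q15; q13-c->q16; q14-a->q17; q14-b->q18; q14-c->q19; q15-a->q14; q15-b->q15; q15-c->q16; q16-a->q20; q16-b->q13; q16-c->q21; q17-a->q17; q17-b->q18; q17-c->q19; q18-a->q14; q18-b->q15; q18-c->q16; q19-a->q20; q19-b->q13; q19-c->q21; q20-a->q17; q20-b->q18; q20-c->q19; q21-a->q20; q21-b->q13; q21-c->q21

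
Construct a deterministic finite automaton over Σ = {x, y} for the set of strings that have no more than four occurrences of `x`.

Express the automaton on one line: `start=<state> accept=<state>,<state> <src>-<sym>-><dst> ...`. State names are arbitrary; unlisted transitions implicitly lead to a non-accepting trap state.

start=q0 accept=q0,q1,q2,q3,q4 q0-x->q1 q0-y->q0 q1-x->q2 q1-y->q1 q2-x->q3 q2-y->q2 q3-x->q4 q3-y->q3 q4-x->q5 q4-y->q4 q5-x->q5 q5-y->q5

Only the number of `x`s matters, and only up to 5. Make a chain q0 → q1 → q2 → q3 → q4 → q5 advanced by each `x` (with q5 absorbing); every other symbol self-loops. The accepting set is {q0, q1, q2, q3, q4}.
A 6-state machine:
        x   y  
>* q0   q1  q0 
 * q1   q2  q1 
 * q2   q3  q2 
 * q3   q4  q3 
 * q4   q5  q4 
   q5   q5  q5 
(> = start, * = accepting)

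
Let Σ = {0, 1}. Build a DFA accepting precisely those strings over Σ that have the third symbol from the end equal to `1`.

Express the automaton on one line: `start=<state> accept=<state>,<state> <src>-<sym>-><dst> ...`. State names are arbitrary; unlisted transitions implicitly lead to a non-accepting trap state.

Because acceptance depends on a position counted from the end, the machine has to buffer the most recent 3 symbols. Make each state the string of the last up-to-3 symbols read; on input `x` shift the window left and append `x`. Accept when the buffered window has length 3 and begins with `1`.
A 15-state machine:
       0  1 
>  A   B  C 
   B   D  E 
   C   F  G 
   D   H  I 
   E   J  K 
   F   L  M 
   G   N  O 
   H   H  I 
   I   J  K 
   J   L  M 
   K   N  O 
 * L   H  I 
 * M   J  K 
 * N   L  M 
 * O   N  O 
(> = start, * = accepting)

start=A accept=L,M,N,O A-0->B A-1->C B-0->D B-1->E C-0->F C-1->G D-0->H D-1->I E-0->J E-1->K F-0->L F-1->M G-0->N G-1->O H-0->H H-1->I I-0->J I-1->K J-0->L J-1->M K-0->N K-1->O L-0->H L-1->I M-0->J M-1->K N-0->L N-1->M O-0->N O-1->O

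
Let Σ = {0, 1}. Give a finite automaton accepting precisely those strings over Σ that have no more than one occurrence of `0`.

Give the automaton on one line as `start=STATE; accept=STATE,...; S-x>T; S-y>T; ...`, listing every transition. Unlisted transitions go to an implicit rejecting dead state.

start=S0; accept=S0,S1; S0-0>S1; S0-1>S0; S1-0>S2; S1-1>S1; S2-0>S2; S2-1>S2

Count `0`s, saturating at 2: state S0 means no `0` yet, S1 means one `0` seen, S2 means more than one. Each `0` increments (capped at S2); other symbols loop. Accept from {S0, S1}.
A 3-state machine:
        0   1  
>* S0   S1  S0 
 * S1   S2  S1 
   S2   S2  S2 
(> = start, * = accepting)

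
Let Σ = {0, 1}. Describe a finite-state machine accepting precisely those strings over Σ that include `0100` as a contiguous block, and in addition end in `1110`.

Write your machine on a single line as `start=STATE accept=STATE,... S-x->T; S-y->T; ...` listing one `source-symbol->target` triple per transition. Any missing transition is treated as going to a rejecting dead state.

start=s0; accept=s8; s0-0->s1; s0-1->s0; s1-0->s1; s1-1->s2; s2-0->s3; s2-1->s0; s3-0->s4; s3-1->s2; s4-0->s4; s4-1->s5; s5-0->s4; s5-1->s6; s6-0->s4; s6-1->s7; s7-0->s8; s7-1->s7; s8-0->s4; s8-1->s5

Run two small machines in parallel and take their product. One (5 states) tracks whether and how much of `0100` has been seen; the other (5 states) tracks how much of the suffix `1110` has currently been matched. Each combined state is a pair, one component from each; accept when both components accept. Minimizing collapses redundant product states.
A 9-state machine:
        0   1  
>  s0   s1  s0 
   s1   s1  s2 
   s2   s3  s0 
   s3   s4  s2 
   s4   s4  s5 
   s5   s4  s6 
   s6   s4  s7 
   s7   s8  s7 
 * s8   s4  s5 
(> = start, * = accepting)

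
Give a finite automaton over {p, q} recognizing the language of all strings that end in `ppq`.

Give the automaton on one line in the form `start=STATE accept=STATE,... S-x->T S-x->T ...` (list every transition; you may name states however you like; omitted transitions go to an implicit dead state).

Remember how much of `ppq` the current input suffix matches. State S0 means no match yet; S1 means the last symbol is `p`; S2 means the last 2 symbols are `pp`; S3 means the last 3 symbols are `ppq`. Only S3 accepts. On a mismatch, fall back to the longest proper suffix that is still a prefix of `ppq`.
A 4-state machine:
        p   q  
>  S0   S1  S0 
   S1   S2  S0 
   S2   S2  S3 
 * S3   S1  S0 
(> = start, * = accepting)

start=S0 accept=S3 S0-p->S1 S0-q->S0 S1-p->S2 S1-q->S0 S2-p->S2 S2-q->S3 S3-p->S1 S3-q->S0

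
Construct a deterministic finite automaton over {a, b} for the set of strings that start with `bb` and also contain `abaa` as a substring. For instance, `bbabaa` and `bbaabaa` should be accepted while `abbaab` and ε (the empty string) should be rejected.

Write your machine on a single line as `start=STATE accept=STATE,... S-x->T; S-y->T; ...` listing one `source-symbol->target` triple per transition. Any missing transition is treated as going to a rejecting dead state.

start=s0; accept=s11; s0-a->s1; s0-b->s2; s1-a->s1; s1-b->s3; s2-a->s1; s2-b->s4; s3-a->s5; s3-b->s6; s4-a->s7; s4-b->s4; s5-a->s8; s5-b->s3; s6-a->s1; s6-b->s6; s7-a->s7; s7-b->s9; s8-a->s8; s8-b->s8; s9-a->s10; s9-b->s4; s10-a->s11; s10-b->s9; s11-a->s11; s11-b->s11

Handle the two conditions separately and then intersect. The first has 4 states tracking whether the input so far still matches the prefix `bb`; the second has 5 states tracking whether and how much of `abaa` has been seen. A product state is a pair (one from each), accepting exactly when both do.
          a    b  
>  s0     s1   s2 
   s1     s1   s3 
   s2     s1   s4 
   s3     s5   s6 
   s4     s7   s4 
   s5     s8   s3 
   s6     s1   s6 
   s7     s7   s9 
   s8     s8   s8 
   s9    s10   s4 
   s10   s11   s9 
 * s11   s11  s11 
(> = start, * = accepting)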